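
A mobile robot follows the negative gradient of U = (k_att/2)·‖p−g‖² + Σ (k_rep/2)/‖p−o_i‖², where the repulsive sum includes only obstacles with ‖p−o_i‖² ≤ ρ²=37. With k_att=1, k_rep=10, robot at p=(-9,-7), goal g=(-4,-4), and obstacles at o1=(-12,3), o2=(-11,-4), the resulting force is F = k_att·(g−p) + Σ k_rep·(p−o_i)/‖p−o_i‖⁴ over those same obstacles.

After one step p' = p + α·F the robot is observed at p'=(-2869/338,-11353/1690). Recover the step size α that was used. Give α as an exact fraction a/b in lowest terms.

F_att = 1·(g−p) = 1·(5,3) = (5.0000,3.0000)
o1: d²=109 > ρ²=37 → inactive
o2: d²=13 ≤ ρ²=37; F_rep = 10·(2,-3)/13² = (0.1183,-0.1775)
F = F_att + ΣF_rep = (5.1183,2.8225)
Δp = p'−p = (0.5118,0.2822); α = Δx/Fx = (173/338) / (865/169) = 1/10
check: Δy/Fy = (477/1690) / (477/169) = 1/10 ✓

α = 1/10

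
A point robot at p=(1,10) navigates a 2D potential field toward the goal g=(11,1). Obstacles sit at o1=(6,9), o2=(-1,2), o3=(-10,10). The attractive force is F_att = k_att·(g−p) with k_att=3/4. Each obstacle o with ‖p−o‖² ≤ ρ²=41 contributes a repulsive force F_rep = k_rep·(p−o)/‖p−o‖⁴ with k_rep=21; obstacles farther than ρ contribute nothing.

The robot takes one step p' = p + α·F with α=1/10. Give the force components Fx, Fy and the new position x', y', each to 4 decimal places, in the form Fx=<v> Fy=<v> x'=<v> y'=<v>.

F_att = 3/4·(g−p) = 3/4·(10,-9) = (7.5000,-6.7500)
o1: d²=26 ≤ ρ²=41; F_rep = 21·(-5,1)/26² = (-0.1553,0.0311)
o2: d²=68 > ρ²=41 → inactive
o3: d²=121 > ρ²=41 → inactive
F = F_att + ΣF_rep = (7.3447,-6.7189)
p' = p + 1/10·F = (1.7345,9.3281)

Fx=7.3447 Fy=-6.7189 x'=1.7345 y'=9.3281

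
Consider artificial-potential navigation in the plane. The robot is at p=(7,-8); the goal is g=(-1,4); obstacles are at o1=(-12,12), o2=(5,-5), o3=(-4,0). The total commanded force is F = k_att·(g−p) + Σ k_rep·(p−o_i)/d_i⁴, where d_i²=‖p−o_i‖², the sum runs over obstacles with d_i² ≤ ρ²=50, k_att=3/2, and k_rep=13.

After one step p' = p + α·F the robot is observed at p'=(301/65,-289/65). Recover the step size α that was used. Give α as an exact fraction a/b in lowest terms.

F_att = 3/2·(g−p) = 3/2·(-8,12) = (-12.0000,18.0000)
o1: d²=761 > ρ²=50 → inactive
o2: d²=13 ≤ ρ²=50; F_rep = 13·(2,-3)/13² = (0.1538,-0.2308)
o3: d²=185 > ρ²=50 → inactive
F = F_att + ΣF_rep = (-11.8462,17.7692)
Δp = p'−p = (-2.3692,3.5538); α = Δx/Fx = (-154/65) / (-154/13) = 1/5
check: Δy/Fy = (231/65) / (231/13) = 1/5 ✓

α = 1/5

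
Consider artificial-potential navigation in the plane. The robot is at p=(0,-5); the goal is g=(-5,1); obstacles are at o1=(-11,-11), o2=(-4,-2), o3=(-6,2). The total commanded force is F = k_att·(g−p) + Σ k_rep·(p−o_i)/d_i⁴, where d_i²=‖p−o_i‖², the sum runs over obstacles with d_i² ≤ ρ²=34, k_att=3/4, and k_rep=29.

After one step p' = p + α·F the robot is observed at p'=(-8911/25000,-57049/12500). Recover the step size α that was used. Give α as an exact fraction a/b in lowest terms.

α = 1/10

F_att = 3/4·(g−p) = 3/4·(-5,6) = (-3.7500,4.5000)
o1: d²=157 > ρ²=34 → inactive
o2: d²=25 ≤ ρ²=34; F_rep = 29·(4,-3)/25² = (0.1856,-0.1392)
o3: d²=85 > ρ²=34 → inactive
F = F_att + ΣF_rep = (-3.5644,4.3608)
Δp = p'−p = (-0.3564,0.4361); α = Δx/Fx = (-8911/25000) / (-8911/2500) = 1/10
check: Δy/Fy = (5451/12500) / (5451/1250) = 1/10 ✓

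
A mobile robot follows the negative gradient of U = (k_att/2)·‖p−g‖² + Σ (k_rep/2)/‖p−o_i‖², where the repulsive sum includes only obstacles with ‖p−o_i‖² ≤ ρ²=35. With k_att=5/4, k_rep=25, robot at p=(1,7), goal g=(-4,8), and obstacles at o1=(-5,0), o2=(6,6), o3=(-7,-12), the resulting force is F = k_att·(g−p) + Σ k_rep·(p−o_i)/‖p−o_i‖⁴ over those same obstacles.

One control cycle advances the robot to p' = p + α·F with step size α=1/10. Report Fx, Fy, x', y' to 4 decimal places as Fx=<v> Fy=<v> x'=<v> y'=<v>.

Fx=-6.4349 Fy=1.2870 x'=0.3565 y'=7.1287

F_att = 5/4·(g−p) = 5/4·(-5,1) = (-6.2500,1.2500)
o1: d²=85 > ρ²=35 → inactive
o2: d²=26 ≤ ρ²=35; F_rep = 25·(-5,1)/26² = (-0.1849,0.0370)
o3: d²=425 > ρ²=35 → inactive
F = F_att + ΣF_rep = (-6.4349,1.2870)
p' = p + 1/10·F = (0.3565,7.1287)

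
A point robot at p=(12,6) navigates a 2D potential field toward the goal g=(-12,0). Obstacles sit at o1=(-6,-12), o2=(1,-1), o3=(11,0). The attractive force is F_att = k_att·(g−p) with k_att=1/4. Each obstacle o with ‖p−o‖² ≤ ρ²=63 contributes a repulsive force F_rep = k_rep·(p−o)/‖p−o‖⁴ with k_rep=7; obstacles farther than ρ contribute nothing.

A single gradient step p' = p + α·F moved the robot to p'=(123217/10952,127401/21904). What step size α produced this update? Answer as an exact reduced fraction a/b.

F_att = 1/4·(g−p) = 1/4·(-24,-6) = (-6.0000,-1.5000)
o1: d²=648 > ρ²=63 → inactive
o2: d²=170 > ρ²=63 → inactive
o3: d²=37 ≤ ρ²=63; F_rep = 7·(1,6)/37² = (0.0051,0.0307)
F = F_att + ΣF_rep = (-5.9949,-1.4693)
Δp = p'−p = (-0.7494,-0.1837); α = Δx/Fx = (-8207/10952) / (-8207/1369) = 1/8
check: Δy/Fy = (-4023/21904) / (-4023/2738) = 1/8 ✓

α = 1/8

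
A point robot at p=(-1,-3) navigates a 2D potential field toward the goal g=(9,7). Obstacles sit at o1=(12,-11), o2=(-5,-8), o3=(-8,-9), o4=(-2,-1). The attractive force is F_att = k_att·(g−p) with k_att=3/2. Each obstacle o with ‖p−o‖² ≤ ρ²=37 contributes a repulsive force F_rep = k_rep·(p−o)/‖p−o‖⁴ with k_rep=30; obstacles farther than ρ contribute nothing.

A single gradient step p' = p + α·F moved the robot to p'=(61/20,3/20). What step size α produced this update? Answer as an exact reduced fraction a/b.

α = 1/4

F_att = 3/2·(g−p) = 3/2·(10,10) = (15.0000,15.0000)
o1: d²=233 > ρ²=37 → inactive
o2: d²=41 > ρ²=37 → inactive
o3: d²=85 > ρ²=37 → inactive
o4: d²=5 ≤ ρ²=37; F_rep = 30·(1,-2)/5² = (1.2000,-2.4000)
F = F_att + ΣF_rep = (16.2000,12.6000)
Δp = p'−p = (4.0500,3.1500); α = Δx/Fx = (81/20) / (81/5) = 1/4
check: Δy/Fy = (63/20) / (63/5) = 1/4 ✓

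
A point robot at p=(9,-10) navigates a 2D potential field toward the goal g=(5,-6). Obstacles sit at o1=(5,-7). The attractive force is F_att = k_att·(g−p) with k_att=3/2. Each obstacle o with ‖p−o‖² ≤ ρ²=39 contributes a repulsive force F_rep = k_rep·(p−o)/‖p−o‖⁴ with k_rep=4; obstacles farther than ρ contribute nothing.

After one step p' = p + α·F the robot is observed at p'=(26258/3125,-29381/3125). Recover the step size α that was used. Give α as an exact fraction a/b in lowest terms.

F_att = 3/2·(g−p) = 3/2·(-4,4) = (-6.0000,6.0000)
o1: d²=25 ≤ ρ²=39; F_rep = 4·(4,-3)/25² = (0.0256,-0.0192)
F = F_att + ΣF_rep = (-5.9744,5.9808)
Δp = p'−p = (-0.5974,0.5981); α = Δx/Fx = (-1867/3125) / (-3734/625) = 1/10
check: Δy/Fy = (1869/3125) / (3738/625) = 1/10 ✓

α = 1/10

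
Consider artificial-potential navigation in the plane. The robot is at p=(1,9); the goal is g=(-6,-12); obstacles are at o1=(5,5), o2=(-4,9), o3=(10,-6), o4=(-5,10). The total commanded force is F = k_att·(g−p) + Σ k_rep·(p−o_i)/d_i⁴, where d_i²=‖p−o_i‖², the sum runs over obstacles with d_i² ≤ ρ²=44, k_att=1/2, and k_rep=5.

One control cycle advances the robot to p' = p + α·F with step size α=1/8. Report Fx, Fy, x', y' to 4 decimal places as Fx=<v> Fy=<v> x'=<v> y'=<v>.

F_att = 1/2·(g−p) = 1/2·(-7,-21) = (-3.5000,-10.5000)
o1: d²=32 ≤ ρ²=44; F_rep = 5·(-4,4)/32² = (-0.0195,0.0195)
o2: d²=25 ≤ ρ²=44; F_rep = 5·(5,0)/25² = (0.0400,0.0000)
o3: d²=306 > ρ²=44 → inactive
o4: d²=37 ≤ ρ²=44; F_rep = 5·(6,-1)/37² = (0.0219,-0.0037)
F = F_att + ΣF_rep = (-3.4576,-10.4841)
p' = p + 1/8·F = (0.5678,7.6895)

Fx=-3.4576 Fy=-10.4841 x'=0.5678 y'=7.6895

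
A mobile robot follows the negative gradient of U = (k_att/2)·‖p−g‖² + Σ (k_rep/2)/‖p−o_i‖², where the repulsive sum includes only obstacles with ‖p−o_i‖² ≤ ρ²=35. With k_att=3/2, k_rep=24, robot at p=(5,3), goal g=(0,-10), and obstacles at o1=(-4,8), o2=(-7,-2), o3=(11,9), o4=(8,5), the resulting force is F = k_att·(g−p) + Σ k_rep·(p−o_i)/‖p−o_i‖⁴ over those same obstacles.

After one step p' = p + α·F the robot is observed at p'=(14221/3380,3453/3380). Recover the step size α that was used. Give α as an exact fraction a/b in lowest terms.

α = 1/10

F_att = 3/2·(g−p) = 3/2·(-5,-13) = (-7.5000,-19.5000)
o1: d²=106 > ρ²=35 → inactive
o2: d²=169 > ρ²=35 → inactive
o3: d²=72 > ρ²=35 → inactive
o4: d²=13 ≤ ρ²=35; F_rep = 24·(-3,-2)/13² = (-0.4260,-0.2840)
F = F_att + ΣF_rep = (-7.9260,-19.7840)
Δp = p'−p = (-0.7926,-1.9784); α = Δx/Fx = (-2679/3380) / (-2679/338) = 1/10
check: Δy/Fy = (-6687/3380) / (-6687/338) = 1/10 ✓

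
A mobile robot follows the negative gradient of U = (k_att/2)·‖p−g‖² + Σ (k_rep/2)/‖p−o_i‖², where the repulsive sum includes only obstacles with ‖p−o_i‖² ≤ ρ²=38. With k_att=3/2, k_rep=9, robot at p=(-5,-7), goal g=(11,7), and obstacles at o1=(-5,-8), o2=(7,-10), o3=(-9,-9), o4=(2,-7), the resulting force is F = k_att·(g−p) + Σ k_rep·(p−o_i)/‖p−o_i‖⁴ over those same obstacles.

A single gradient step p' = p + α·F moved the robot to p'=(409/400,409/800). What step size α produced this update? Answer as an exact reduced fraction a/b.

F_att = 3/2·(g−p) = 3/2·(16,14) = (24.0000,21.0000)
o1: d²=1 ≤ ρ²=38; F_rep = 9·(0,1)/1² = (0.0000,9.0000)
o2: d²=153 > ρ²=38 → inactive
o3: d²=20 ≤ ρ²=38; F_rep = 9·(4,2)/20² = (0.0900,0.0450)
o4: d²=49 > ρ²=38 → inactive
F = F_att + ΣF_rep = (24.0900,30.0450)
Δp = p'−p = (6.0225,7.5113); α = Δx/Fx = (2409/400) / (2409/100) = 1/4
check: Δy/Fy = (6009/800) / (6009/200) = 1/4 ✓

α = 1/4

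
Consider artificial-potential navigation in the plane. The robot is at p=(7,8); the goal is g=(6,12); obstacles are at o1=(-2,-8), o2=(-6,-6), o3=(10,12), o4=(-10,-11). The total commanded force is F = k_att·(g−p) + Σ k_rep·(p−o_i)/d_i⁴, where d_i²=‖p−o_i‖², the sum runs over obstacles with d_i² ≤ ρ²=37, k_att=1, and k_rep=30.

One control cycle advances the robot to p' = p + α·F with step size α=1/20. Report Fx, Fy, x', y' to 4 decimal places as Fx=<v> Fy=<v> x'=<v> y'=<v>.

F_att = 1·(g−p) = 1·(-1,4) = (-1.0000,4.0000)
o1: d²=337 > ρ²=37 → inactive
o2: d²=365 > ρ²=37 → inactive
o3: d²=25 ≤ ρ²=37; F_rep = 30·(-3,-4)/25² = (-0.1440,-0.1920)
o4: d²=650 > ρ²=37 → inactive
F = F_att + ΣF_rep = (-1.1440,3.8080)
p' = p + 1/20·F = (6.9428,8.1904)

Fx=-1.1440 Fy=3.8080 x'=6.9428 y'=8.1904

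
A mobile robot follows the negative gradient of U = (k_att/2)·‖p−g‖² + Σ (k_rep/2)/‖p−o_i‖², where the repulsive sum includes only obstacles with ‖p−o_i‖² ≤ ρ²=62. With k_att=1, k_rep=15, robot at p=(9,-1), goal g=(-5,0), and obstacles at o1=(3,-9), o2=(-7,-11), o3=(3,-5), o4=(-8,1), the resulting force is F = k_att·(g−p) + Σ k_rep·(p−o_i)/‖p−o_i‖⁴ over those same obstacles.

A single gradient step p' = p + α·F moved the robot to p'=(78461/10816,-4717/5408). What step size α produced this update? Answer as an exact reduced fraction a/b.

α = 1/8

F_att = 1·(g−p) = 1·(-14,1) = (-14.0000,1.0000)
o1: d²=100 > ρ²=62 → inactive
o2: d²=356 > ρ²=62 → inactive
o3: d²=52 ≤ ρ²=62; F_rep = 15·(6,4)/52² = (0.0333,0.0222)
o4: d²=293 > ρ²=62 → inactive
F = F_att + ΣF_rep = (-13.9667,1.0222)
Δp = p'−p = (-1.7458,0.1278); α = Δx/Fx = (-18883/10816) / (-18883/1352) = 1/8
check: Δy/Fy = (691/5408) / (691/676) = 1/8 ✓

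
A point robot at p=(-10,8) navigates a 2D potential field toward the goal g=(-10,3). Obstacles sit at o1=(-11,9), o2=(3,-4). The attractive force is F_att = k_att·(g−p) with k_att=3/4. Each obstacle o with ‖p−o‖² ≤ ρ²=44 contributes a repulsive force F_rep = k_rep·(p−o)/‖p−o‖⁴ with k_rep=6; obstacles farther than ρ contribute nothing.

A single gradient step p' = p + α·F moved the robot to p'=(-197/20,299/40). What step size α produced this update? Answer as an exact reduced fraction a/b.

F_att = 3/4·(g−p) = 3/4·(0,-5) = (0.0000,-3.7500)
o1: d²=2 ≤ ρ²=44; F_rep = 6·(1,-1)/2² = (1.5000,-1.5000)
o2: d²=313 > ρ²=44 → inactive
F = F_att + ΣF_rep = (1.5000,-5.2500)
Δp = p'−p = (0.1500,-0.5250); α = Δx/Fx = (3/20) / (3/2) = 1/10
check: Δy/Fy = (-21/40) / (-21/4) = 1/10 ✓

α = 1/10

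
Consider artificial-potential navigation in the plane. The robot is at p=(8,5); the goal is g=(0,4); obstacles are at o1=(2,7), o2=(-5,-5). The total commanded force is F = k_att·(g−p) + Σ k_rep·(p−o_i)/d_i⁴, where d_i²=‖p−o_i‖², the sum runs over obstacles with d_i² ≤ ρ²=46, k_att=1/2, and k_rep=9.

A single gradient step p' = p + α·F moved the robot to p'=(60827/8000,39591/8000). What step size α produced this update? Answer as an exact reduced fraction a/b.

F_att = 1/2·(g−p) = 1/2·(-8,-1) = (-4.0000,-0.5000)
o1: d²=40 ≤ ρ²=46; F_rep = 9·(6,-2)/40² = (0.0338,-0.0112)
o2: d²=269 > ρ²=46 → inactive
F = F_att + ΣF_rep = (-3.9663,-0.5112)
Δp = p'−p = (-0.3966,-0.0511); α = Δx/Fx = (-3173/8000) / (-3173/800) = 1/10
check: Δy/Fy = (-409/8000) / (-409/800) = 1/10 ✓

α = 1/10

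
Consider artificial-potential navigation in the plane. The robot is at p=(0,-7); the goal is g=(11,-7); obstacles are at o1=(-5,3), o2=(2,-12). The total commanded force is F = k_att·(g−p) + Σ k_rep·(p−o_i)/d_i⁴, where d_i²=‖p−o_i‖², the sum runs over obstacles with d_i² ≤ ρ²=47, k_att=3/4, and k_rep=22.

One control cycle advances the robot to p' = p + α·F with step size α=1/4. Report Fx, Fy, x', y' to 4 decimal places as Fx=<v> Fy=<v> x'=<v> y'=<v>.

F_att = 3/4·(g−p) = 3/4·(11,0) = (8.2500,0.0000)
o1: d²=125 > ρ²=47 → inactive
o2: d²=29 ≤ ρ²=47; F_rep = 22·(-2,5)/29² = (-0.0523,0.1308)
F = F_att + ΣF_rep = (8.1977,0.1308)
p' = p + 1/4·F = (2.0494,-6.9673)

Fx=8.1977 Fy=0.1308 x'=2.0494 y'=-6.9673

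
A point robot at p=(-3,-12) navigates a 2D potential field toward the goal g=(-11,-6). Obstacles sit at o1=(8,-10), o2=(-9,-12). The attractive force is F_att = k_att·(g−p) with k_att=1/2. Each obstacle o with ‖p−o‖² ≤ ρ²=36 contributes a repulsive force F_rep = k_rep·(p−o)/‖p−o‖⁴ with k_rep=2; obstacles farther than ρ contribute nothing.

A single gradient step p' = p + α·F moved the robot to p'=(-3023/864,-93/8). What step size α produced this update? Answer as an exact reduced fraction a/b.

α = 1/8

F_att = 1/2·(g−p) = 1/2·(-8,6) = (-4.0000,3.0000)
o1: d²=125 > ρ²=36 → inactive
o2: d²=36 ≤ ρ²=36; F_rep = 2·(6,0)/36² = (0.0093,0.0000)
F = F_att + ΣF_rep = (-3.9907,3.0000)
Δp = p'−p = (-0.4988,0.3750); α = Δx/Fx = (-431/864) / (-431/108) = 1/8
check: Δy/Fy = (3/8) / (3) = 1/8 ✓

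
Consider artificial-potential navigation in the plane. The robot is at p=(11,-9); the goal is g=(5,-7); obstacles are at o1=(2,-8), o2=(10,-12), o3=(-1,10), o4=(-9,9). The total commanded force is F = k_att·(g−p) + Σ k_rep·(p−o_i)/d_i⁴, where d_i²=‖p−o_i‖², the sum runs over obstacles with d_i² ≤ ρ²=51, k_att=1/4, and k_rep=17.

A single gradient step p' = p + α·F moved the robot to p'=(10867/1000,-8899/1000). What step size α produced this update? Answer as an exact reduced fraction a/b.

α = 1/10

F_att = 1/4·(g−p) = 1/4·(-6,2) = (-1.5000,0.5000)
o1: d²=82 > ρ²=51 → inactive
o2: d²=10 ≤ ρ²=51; F_rep = 17·(1,3)/10² = (0.1700,0.5100)
o3: d²=505 > ρ²=51 → inactive
o4: d²=724 > ρ²=51 → inactive
F = F_att + ΣF_rep = (-1.3300,1.0100)
Δp = p'−p = (-0.1330,0.1010); α = Δx/Fx = (-133/1000) / (-133/100) = 1/10
check: Δy/Fy = (101/1000) / (101/100) = 1/10 ✓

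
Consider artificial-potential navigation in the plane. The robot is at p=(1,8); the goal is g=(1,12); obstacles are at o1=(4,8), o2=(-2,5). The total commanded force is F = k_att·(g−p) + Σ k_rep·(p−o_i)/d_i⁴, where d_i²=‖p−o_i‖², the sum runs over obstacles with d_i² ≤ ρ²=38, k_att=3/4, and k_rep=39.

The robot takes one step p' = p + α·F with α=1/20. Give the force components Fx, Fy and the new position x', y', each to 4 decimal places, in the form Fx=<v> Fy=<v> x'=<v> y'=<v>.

F_att = 3/4·(g−p) = 3/4·(0,4) = (0.0000,3.0000)
o1: d²=9 ≤ ρ²=38; F_rep = 39·(-3,0)/9² = (-1.4444,0.0000)
o2: d²=18 ≤ ρ²=38; F_rep = 39·(3,3)/18² = (0.3611,0.3611)
F = F_att + ΣF_rep = (-1.0833,3.3611)
p' = p + 1/20·F = (0.9458,8.1681)

Fx=-1.0833 Fy=3.3611 x'=0.9458 y'=8.1681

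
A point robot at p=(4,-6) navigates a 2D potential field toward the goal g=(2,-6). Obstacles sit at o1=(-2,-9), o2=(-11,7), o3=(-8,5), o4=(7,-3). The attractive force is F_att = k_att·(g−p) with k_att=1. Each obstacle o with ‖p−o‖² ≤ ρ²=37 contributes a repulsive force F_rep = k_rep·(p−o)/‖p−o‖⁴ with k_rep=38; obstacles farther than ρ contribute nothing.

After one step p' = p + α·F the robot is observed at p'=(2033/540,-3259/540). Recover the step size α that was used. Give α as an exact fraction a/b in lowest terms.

α = 1/10

F_att = 1·(g−p) = 1·(-2,0) = (-2.0000,0.0000)
o1: d²=45 > ρ²=37 → inactive
o2: d²=394 > ρ²=37 → inactive
o3: d²=265 > ρ²=37 → inactive
o4: d²=18 ≤ ρ²=37; F_rep = 38·(-3,-3)/18² = (-0.3519,-0.3519)
F = F_att + ΣF_rep = (-2.3519,-0.3519)
Δp = p'−p = (-0.2352,-0.0352); α = Δx/Fx = (-127/540) / (-127/54) = 1/10
check: Δy/Fy = (-19/540) / (-19/54) = 1/10 ✓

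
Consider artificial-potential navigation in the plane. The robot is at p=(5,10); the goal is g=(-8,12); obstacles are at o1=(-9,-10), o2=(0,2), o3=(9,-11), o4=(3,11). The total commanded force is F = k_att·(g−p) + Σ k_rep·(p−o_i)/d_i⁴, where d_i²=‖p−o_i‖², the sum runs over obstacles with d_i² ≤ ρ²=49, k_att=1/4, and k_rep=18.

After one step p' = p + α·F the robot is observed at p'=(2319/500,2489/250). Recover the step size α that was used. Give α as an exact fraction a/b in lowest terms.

F_att = 1/4·(g−p) = 1/4·(-13,2) = (-3.2500,0.5000)
o1: d²=596 > ρ²=49 → inactive
o2: d²=89 > ρ²=49 → inactive
o3: d²=457 > ρ²=49 → inactive
o4: d²=5 ≤ ρ²=49; F_rep = 18·(2,-1)/5² = (1.4400,-0.7200)
F = F_att + ΣF_rep = (-1.8100,-0.2200)
Δp = p'−p = (-0.3620,-0.0440); α = Δx/Fx = (-181/500) / (-181/100) = 1/5
check: Δy/Fy = (-11/250) / (-11/50) = 1/5 ✓

α = 1/5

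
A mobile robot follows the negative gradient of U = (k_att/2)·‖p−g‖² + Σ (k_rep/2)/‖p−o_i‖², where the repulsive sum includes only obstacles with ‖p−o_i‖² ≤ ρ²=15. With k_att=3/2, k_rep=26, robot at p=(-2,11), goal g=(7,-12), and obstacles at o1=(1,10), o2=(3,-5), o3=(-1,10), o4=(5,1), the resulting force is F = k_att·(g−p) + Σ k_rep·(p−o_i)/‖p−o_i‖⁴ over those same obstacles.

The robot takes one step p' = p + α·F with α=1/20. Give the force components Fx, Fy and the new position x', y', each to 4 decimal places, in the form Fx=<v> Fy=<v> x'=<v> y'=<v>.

Fx=6.2200 Fy=-27.7400 x'=-1.6890 y'=9.6130

F_att = 3/2·(g−p) = 3/2·(9,-23) = (13.5000,-34.5000)
o1: d²=10 ≤ ρ²=15; F_rep = 26·(-3,1)/10² = (-0.7800,0.2600)
o2: d²=281 > ρ²=15 → inactive
o3: d²=2 ≤ ρ²=15; F_rep = 26·(-1,1)/2² = (-6.5000,6.5000)
o4: d²=149 > ρ²=15 → inactive
F = F_att + ΣF_rep = (6.2200,-27.7400)
p' = p + 1/20·F = (-1.6890,9.6130)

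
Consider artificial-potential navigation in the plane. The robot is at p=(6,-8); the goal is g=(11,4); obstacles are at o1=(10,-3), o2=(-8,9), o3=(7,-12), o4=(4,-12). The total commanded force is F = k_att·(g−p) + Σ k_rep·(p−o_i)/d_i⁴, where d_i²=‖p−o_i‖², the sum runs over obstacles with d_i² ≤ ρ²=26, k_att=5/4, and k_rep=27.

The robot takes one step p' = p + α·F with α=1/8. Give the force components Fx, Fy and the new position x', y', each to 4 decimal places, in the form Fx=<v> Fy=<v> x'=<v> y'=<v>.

Fx=6.2916 Fy=15.6437 x'=6.7864 y'=-6.0445

F_att = 5/4·(g−p) = 5/4·(5,12) = (6.2500,15.0000)
o1: d²=41 > ρ²=26 → inactive
o2: d²=485 > ρ²=26 → inactive
o3: d²=17 ≤ ρ²=26; F_rep = 27·(-1,4)/17² = (-0.0934,0.3737)
o4: d²=20 ≤ ρ²=26; F_rep = 27·(2,4)/20² = (0.1350,0.2700)
F = F_att + ΣF_rep = (6.2916,15.6437)
p' = p + 1/8·F = (6.7864,-6.0445)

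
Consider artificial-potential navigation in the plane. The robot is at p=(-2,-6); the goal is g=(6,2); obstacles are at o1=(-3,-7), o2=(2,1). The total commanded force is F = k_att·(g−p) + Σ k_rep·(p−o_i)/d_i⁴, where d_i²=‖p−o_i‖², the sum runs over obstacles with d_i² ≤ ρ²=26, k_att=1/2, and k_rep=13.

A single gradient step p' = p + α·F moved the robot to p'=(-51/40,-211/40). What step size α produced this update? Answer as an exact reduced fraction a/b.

α = 1/10

F_att = 1/2·(g−p) = 1/2·(8,8) = (4.0000,4.0000)
o1: d²=2 ≤ ρ²=26; F_rep = 13·(1,1)/2² = (3.2500,3.2500)
o2: d²=65 > ρ²=26 → inactive
F = F_att + ΣF_rep = (7.2500,7.2500)
Δp = p'−p = (0.7250,0.7250); α = Δx/Fx = (29/40) / (29/4) = 1/10
check: Δy/Fy = (29/40) / (29/4) = 1/10 ✓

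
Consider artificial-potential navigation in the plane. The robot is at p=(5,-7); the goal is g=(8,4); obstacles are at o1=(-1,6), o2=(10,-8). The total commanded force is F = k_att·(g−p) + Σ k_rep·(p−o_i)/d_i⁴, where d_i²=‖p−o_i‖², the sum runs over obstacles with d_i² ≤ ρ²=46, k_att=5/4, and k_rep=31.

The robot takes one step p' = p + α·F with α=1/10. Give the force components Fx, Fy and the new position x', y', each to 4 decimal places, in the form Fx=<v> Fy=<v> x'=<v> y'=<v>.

Fx=3.5207 Fy=13.7959 x'=5.3521 y'=-5.6204

F_att = 5/4·(g−p) = 5/4·(3,11) = (3.7500,13.7500)
o1: d²=205 > ρ²=46 → inactive
o2: d²=26 ≤ ρ²=46; F_rep = 31·(-5,1)/26² = (-0.2293,0.0459)
F = F_att + ΣF_rep = (3.5207,13.7959)
p' = p + 1/10·F = (5.3521,-5.6204)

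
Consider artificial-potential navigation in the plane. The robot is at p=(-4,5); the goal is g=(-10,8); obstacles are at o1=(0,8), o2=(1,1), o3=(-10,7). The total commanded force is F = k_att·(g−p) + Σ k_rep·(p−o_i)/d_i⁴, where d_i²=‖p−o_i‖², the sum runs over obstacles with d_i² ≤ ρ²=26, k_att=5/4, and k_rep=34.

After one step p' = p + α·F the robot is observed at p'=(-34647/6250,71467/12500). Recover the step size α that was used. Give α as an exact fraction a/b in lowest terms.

F_att = 5/4·(g−p) = 5/4·(-6,3) = (-7.5000,3.7500)
o1: d²=25 ≤ ρ²=26; F_rep = 34·(-4,-3)/25² = (-0.2176,-0.1632)
o2: d²=41 > ρ²=26 → inactive
o3: d²=40 > ρ²=26 → inactive
F = F_att + ΣF_rep = (-7.7176,3.5868)
Δp = p'−p = (-1.5435,0.7174); α = Δx/Fx = (-9647/6250) / (-9647/1250) = 1/5
check: Δy/Fy = (8967/12500) / (8967/2500) = 1/5 ✓

α = 1/5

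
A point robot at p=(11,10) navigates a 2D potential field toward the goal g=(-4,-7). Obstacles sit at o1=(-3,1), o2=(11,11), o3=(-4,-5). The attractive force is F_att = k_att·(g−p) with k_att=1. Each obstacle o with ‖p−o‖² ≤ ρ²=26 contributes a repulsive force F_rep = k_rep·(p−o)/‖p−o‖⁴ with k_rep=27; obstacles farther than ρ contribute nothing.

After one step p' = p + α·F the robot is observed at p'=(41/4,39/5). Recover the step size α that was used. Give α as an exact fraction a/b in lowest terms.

F_att = 1·(g−p) = 1·(-15,-17) = (-15.0000,-17.0000)
o1: d²=277 > ρ²=26 → inactive
o2: d²=1 ≤ ρ²=26; F_rep = 27·(0,-1)/1² = (0.0000,-27.0000)
o3: d²=450 > ρ²=26 → inactive
F = F_att + ΣF_rep = (-15.0000,-44.0000)
Δp = p'−p = (-0.7500,-2.2000); α = Δx/Fx = (-3/4) / (-15) = 1/20
check: Δy/Fy = (-11/5) / (-44) = 1/20 ✓

α = 1/20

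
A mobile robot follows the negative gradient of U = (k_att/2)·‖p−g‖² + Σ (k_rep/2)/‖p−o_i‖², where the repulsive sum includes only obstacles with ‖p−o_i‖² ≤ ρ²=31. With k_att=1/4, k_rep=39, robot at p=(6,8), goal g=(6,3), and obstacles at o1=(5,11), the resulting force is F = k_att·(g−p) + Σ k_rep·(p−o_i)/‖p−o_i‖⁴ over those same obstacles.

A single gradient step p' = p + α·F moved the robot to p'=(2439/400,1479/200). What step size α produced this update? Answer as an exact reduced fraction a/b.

F_att = 1/4·(g−p) = 1/4·(0,-5) = (0.0000,-1.2500)
o1: d²=10 ≤ ρ²=31; F_rep = 39·(1,-3)/10² = (0.3900,-1.1700)
F = F_att + ΣF_rep = (0.3900,-2.4200)
Δp = p'−p = (0.0975,-0.6050); α = Δx/Fx = (39/400) / (39/100) = 1/4
check: Δy/Fy = (-121/200) / (-121/50) = 1/4 ✓

α = 1/4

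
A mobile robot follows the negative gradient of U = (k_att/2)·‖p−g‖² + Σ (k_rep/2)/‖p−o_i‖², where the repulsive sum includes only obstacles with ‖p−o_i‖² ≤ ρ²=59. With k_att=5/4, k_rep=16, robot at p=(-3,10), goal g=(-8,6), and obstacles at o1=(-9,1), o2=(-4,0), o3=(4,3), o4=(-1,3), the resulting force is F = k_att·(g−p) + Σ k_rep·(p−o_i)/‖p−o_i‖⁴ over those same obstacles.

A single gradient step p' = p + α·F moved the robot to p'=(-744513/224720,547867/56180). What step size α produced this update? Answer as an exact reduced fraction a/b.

F_att = 5/4·(g−p) = 5/4·(-5,-4) = (-6.2500,-5.0000)
o1: d²=117 > ρ²=59 → inactive
o2: d²=101 > ρ²=59 → inactive
o3: d²=98 > ρ²=59 → inactive
o4: d²=53 ≤ ρ²=59; F_rep = 16·(-2,7)/53² = (-0.0114,0.0399)
F = F_att + ΣF_rep = (-6.2614,-4.9601)
Δp = p'−p = (-0.3131,-0.2480); α = Δx/Fx = (-70353/224720) / (-70353/11236) = 1/20
check: Δy/Fy = (-13933/56180) / (-13933/2809) = 1/20 ✓

α = 1/20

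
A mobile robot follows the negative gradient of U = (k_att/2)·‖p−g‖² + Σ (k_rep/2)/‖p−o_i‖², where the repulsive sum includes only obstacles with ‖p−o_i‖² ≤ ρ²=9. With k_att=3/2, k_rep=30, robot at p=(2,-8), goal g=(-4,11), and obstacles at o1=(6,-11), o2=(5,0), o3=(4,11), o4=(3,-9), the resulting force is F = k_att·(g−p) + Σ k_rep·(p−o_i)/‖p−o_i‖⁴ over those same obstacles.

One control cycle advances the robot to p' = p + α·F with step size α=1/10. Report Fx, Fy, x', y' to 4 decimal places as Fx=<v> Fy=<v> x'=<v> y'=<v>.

F_att = 3/2·(g−p) = 3/2·(-6,19) = (-9.0000,28.5000)
o1: d²=25 > ρ²=9 → inactive
o2: d²=73 > ρ²=9 → inactive
o3: d²=365 > ρ²=9 → inactive
o4: d²=2 ≤ ρ²=9; F_rep = 30·(-1,1)/2² = (-7.5000,7.5000)
F = F_att + ΣF_rep = (-16.5000,36.0000)
p' = p + 1/10·F = (0.3500,-4.4000)

Fx=-16.5000 Fy=36.0000 x'=0.3500 y'=-4.4000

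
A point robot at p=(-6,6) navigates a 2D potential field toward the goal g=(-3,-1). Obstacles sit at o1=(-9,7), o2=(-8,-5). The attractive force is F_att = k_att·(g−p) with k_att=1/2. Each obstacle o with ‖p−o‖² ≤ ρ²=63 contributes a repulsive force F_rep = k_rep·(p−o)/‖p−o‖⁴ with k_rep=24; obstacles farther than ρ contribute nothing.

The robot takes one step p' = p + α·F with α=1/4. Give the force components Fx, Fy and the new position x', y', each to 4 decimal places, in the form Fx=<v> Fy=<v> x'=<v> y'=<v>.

Fx=2.2200 Fy=-3.7400 x'=-5.4450 y'=5.0650

F_att = 1/2·(g−p) = 1/2·(3,-7) = (1.5000,-3.5000)
o1: d²=10 ≤ ρ²=63; F_rep = 24·(3,-1)/10² = (0.7200,-0.2400)
o2: d²=125 > ρ²=63 → inactive
F = F_att + ΣF_rep = (2.2200,-3.7400)
p' = p + 1/4·F = (-5.4450,5.0650)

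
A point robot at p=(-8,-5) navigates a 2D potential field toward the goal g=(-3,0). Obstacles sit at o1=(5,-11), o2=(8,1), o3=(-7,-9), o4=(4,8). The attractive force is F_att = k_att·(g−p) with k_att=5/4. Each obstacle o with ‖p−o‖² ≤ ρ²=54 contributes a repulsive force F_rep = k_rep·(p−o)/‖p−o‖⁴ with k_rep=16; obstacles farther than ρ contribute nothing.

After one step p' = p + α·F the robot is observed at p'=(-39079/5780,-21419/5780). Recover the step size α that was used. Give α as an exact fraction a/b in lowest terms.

α = 1/5

F_att = 5/4·(g−p) = 5/4·(5,5) = (6.2500,6.2500)
o1: d²=205 > ρ²=54 → inactive
o2: d²=292 > ρ²=54 → inactive
o3: d²=17 ≤ ρ²=54; F_rep = 16·(-1,4)/17² = (-0.0554,0.2215)
o4: d²=313 > ρ²=54 → inactive
F = F_att + ΣF_rep = (6.1946,6.4715)
Δp = p'−p = (1.2389,1.2943); α = Δx/Fx = (7161/5780) / (7161/1156) = 1/5
check: Δy/Fy = (7481/5780) / (7481/1156) = 1/5 ✓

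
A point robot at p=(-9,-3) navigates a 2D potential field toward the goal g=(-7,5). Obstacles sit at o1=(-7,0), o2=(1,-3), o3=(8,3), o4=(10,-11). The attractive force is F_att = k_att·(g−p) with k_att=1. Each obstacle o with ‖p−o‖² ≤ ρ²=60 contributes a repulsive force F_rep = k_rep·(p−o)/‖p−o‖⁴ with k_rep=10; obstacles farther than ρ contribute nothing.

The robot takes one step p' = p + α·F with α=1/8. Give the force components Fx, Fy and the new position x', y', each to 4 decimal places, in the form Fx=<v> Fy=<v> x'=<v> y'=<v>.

F_att = 1·(g−p) = 1·(2,8) = (2.0000,8.0000)
o1: d²=13 ≤ ρ²=60; F_rep = 10·(-2,-3)/13² = (-0.1183,-0.1775)
o2: d²=100 > ρ²=60 → inactive
o3: d²=325 > ρ²=60 → inactive
o4: d²=425 > ρ²=60 → inactive
F = F_att + ΣF_rep = (1.8817,7.8225)
p' = p + 1/8·F = (-8.7648,-2.0222)

Fx=1.8817 Fy=7.8225 x'=-8.7648 y'=-2.0222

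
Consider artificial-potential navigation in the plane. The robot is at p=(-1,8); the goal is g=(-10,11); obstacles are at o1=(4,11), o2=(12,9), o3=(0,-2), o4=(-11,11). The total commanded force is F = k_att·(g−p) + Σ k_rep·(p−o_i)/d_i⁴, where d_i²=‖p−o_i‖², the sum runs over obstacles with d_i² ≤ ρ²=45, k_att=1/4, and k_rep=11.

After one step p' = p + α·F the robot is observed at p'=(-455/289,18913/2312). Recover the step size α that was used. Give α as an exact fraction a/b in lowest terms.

F_att = 1/4·(g−p) = 1/4·(-9,3) = (-2.2500,0.7500)
o1: d²=34 ≤ ρ²=45; F_rep = 11·(-5,-3)/34² = (-0.0476,-0.0285)
o2: d²=170 > ρ²=45 → inactive
o3: d²=101 > ρ²=45 → inactive
o4: d²=109 > ρ²=45 → inactive
F = F_att + ΣF_rep = (-2.2976,0.7215)
Δp = p'−p = (-0.5744,0.1804); α = Δx/Fx = (-166/289) / (-664/289) = 1/4
check: Δy/Fy = (417/2312) / (417/578) = 1/4 ✓

α = 1/4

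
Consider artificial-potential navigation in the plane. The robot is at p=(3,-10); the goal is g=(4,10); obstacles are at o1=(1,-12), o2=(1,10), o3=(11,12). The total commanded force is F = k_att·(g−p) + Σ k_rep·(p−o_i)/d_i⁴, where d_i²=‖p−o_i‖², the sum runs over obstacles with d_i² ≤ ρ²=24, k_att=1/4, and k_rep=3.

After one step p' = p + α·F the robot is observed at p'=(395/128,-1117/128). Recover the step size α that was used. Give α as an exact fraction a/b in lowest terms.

α = 1/4

F_att = 1/4·(g−p) = 1/4·(1,20) = (0.2500,5.0000)
o1: d²=8 ≤ ρ²=24; F_rep = 3·(2,2)/8² = (0.0938,0.0938)
o2: d²=404 > ρ²=24 → inactive
o3: d²=548 > ρ²=24 → inactive
F = F_att + ΣF_rep = (0.3438,5.0938)
Δp = p'−p = (0.0859,1.2734); α = Δx/Fx = (11/128) / (11/32) = 1/4
check: Δy/Fy = (163/128) / (163/32) = 1/4 ✓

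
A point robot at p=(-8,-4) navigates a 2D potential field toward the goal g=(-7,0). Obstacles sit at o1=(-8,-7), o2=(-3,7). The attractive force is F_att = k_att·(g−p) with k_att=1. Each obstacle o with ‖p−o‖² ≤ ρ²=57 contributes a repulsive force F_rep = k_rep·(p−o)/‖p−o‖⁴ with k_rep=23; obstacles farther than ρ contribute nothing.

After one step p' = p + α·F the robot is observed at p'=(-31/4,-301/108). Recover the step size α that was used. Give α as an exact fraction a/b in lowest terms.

F_att = 1·(g−p) = 1·(1,4) = (1.0000,4.0000)
o1: d²=9 ≤ ρ²=57; F_rep = 23·(0,3)/9² = (0.0000,0.8519)
o2: d²=146 > ρ²=57 → inactive
F = F_att + ΣF_rep = (1.0000,4.8519)
Δp = p'−p = (0.2500,1.2130); α = Δx/Fx = (1/4) / (1) = 1/4
check: Δy/Fy = (131/108) / (131/27) = 1/4 ✓

α = 1/4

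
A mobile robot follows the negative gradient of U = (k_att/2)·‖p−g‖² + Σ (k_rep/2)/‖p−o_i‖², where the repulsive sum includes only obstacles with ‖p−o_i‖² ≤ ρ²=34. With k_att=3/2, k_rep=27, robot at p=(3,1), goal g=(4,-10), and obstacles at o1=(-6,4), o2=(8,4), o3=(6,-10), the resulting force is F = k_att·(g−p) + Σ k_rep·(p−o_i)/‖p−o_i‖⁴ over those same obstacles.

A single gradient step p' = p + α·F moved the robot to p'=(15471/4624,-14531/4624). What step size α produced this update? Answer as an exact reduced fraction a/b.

F_att = 3/2·(g−p) = 3/2·(1,-11) = (1.5000,-16.5000)
o1: d²=90 > ρ²=34 → inactive
o2: d²=34 ≤ ρ²=34; F_rep = 27·(-5,-3)/34² = (-0.1168,-0.0701)
o3: d²=130 > ρ²=34 → inactive
F = F_att + ΣF_rep = (1.3832,-16.5701)
Δp = p'−p = (0.3458,-4.1425); α = Δx/Fx = (1599/4624) / (1599/1156) = 1/4
check: Δy/Fy = (-19155/4624) / (-19155/1156) = 1/4 ✓

α = 1/4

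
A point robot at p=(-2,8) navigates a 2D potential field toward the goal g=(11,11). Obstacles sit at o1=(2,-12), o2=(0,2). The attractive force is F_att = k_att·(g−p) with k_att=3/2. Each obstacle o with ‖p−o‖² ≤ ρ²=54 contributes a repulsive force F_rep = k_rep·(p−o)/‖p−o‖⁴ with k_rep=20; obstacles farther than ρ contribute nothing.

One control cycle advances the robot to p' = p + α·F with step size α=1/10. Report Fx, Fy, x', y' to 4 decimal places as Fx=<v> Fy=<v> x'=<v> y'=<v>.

Fx=19.4750 Fy=4.5750 x'=-0.0525 y'=8.4575

F_att = 3/2·(g−p) = 3/2·(13,3) = (19.5000,4.5000)
o1: d²=416 > ρ²=54 → inactive
o2: d²=40 ≤ ρ²=54; F_rep = 20·(-2,6)/40² = (-0.0250,0.0750)
F = F_att + ΣF_rep = (19.4750,4.5750)
p' = p + 1/10·F = (-0.0525,8.4575)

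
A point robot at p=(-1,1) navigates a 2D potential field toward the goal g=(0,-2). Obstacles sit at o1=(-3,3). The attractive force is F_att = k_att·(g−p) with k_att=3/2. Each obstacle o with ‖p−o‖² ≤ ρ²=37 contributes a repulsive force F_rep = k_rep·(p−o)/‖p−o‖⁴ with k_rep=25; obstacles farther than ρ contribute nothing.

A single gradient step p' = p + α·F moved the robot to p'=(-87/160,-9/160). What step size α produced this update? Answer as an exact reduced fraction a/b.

F_att = 3/2·(g−p) = 3/2·(1,-3) = (1.5000,-4.5000)
o1: d²=8 ≤ ρ²=37; F_rep = 25·(2,-2)/8² = (0.7812,-0.7812)
F = F_att + ΣF_rep = (2.2812,-5.2812)
Δp = p'−p = (0.4562,-1.0562); α = Δx/Fx = (73/160) / (73/32) = 1/5
check: Δy/Fy = (-169/160) / (-169/32) = 1/5 ✓

α = 1/5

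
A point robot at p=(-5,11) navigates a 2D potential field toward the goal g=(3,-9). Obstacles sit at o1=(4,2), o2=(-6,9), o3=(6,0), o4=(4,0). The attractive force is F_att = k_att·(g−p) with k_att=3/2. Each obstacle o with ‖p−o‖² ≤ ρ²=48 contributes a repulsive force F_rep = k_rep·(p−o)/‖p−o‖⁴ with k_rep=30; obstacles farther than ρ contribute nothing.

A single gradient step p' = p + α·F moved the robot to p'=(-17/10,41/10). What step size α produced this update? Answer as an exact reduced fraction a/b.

α = 1/4

F_att = 3/2·(g−p) = 3/2·(8,-20) = (12.0000,-30.0000)
o1: d²=162 > ρ²=48 → inactive
o2: d²=5 ≤ ρ²=48; F_rep = 30·(1,2)/5² = (1.2000,2.4000)
o3: d²=242 > ρ²=48 → inactive
o4: d²=202 > ρ²=48 → inactive
F = F_att + ΣF_rep = (13.2000,-27.6000)
Δp = p'−p = (3.3000,-6.9000); α = Δx/Fx = (33/10) / (66/5) = 1/4
check: Δy/Fy = (-69/10) / (-138/5) = 1/4 ✓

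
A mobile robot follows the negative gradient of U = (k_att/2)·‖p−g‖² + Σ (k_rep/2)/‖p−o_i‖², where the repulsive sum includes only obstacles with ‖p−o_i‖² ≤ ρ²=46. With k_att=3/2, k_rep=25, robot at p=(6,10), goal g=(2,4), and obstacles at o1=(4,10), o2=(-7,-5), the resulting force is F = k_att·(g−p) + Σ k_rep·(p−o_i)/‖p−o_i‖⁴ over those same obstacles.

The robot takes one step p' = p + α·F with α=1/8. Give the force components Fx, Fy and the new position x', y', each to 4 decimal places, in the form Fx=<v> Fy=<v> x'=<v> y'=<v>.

F_att = 3/2·(g−p) = 3/2·(-4,-6) = (-6.0000,-9.0000)
o1: d²=4 ≤ ρ²=46; F_rep = 25·(2,0)/4² = (3.1250,0.0000)
o2: d²=394 > ρ²=46 → inactive
F = F_att + ΣF_rep = (-2.8750,-9.0000)
p' = p + 1/8·F = (5.6406,8.8750)

Fx=-2.8750 Fy=-9.0000 x'=5.6406 y'=8.8750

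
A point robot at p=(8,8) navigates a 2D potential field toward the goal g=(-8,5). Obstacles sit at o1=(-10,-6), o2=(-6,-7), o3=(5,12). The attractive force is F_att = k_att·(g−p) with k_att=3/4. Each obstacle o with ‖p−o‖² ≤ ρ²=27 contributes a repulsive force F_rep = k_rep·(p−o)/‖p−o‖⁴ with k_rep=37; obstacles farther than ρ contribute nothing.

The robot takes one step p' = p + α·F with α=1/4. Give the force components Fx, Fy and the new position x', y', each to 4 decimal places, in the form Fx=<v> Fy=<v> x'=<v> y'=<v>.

Fx=-11.8224 Fy=-2.4868 x'=5.0444 y'=7.3783

F_att = 3/4·(g−p) = 3/4·(-16,-3) = (-12.0000,-2.2500)
o1: d²=520 > ρ²=27 → inactive
o2: d²=421 > ρ²=27 → inactive
o3: d²=25 ≤ ρ²=27; F_rep = 37·(3,-4)/25² = (0.1776,-0.2368)
F = F_att + ΣF_rep = (-11.8224,-2.4868)
p' = p + 1/4·F = (5.0444,7.3783)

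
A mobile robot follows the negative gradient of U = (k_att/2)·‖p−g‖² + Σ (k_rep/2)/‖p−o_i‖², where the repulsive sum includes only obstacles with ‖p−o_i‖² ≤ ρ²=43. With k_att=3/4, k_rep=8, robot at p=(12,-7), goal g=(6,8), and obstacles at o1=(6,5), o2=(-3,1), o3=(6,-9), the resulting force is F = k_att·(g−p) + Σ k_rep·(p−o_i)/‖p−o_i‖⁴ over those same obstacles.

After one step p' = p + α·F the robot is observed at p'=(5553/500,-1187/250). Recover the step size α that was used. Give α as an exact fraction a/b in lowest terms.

F_att = 3/4·(g−p) = 3/4·(-6,15) = (-4.5000,11.2500)
o1: d²=180 > ρ²=43 → inactive
o2: d²=289 > ρ²=43 → inactive
o3: d²=40 ≤ ρ²=43; F_rep = 8·(6,2)/40² = (0.0300,0.0100)
F = F_att + ΣF_rep = (-4.4700,11.2600)
Δp = p'−p = (-0.8940,2.2520); α = Δx/Fx = (-447/500) / (-447/100) = 1/5
check: Δy/Fy = (563/250) / (563/50) = 1/5 ✓

α = 1/5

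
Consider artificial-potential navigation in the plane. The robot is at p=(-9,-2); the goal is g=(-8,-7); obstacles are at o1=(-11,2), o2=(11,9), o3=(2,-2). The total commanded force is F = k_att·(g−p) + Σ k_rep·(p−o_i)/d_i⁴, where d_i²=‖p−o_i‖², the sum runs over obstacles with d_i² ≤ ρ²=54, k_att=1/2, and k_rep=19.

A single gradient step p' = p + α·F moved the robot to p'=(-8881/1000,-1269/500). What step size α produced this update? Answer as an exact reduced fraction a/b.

F_att = 1/2·(g−p) = 1/2·(1,-5) = (0.5000,-2.5000)
o1: d²=20 ≤ ρ²=54; F_rep = 19·(2,-4)/20² = (0.0950,-0.1900)
o2: d²=521 > ρ²=54 → inactive
o3: d²=121 > ρ²=54 → inactive
F = F_att + ΣF_rep = (0.5950,-2.6900)
Δp = p'−p = (0.1190,-0.5380); α = Δx/Fx = (119/1000) / (119/200) = 1/5
check: Δy/Fy = (-269/500) / (-269/100) = 1/5 ✓

α = 1/5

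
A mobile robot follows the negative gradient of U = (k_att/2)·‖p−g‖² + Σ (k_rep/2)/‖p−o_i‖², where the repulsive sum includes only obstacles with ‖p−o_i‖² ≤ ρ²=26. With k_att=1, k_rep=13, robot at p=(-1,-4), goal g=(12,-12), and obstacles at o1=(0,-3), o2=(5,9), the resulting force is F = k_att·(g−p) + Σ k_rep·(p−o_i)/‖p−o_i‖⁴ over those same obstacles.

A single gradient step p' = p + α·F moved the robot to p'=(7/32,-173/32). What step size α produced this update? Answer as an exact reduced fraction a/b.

F_att = 1·(g−p) = 1·(13,-8) = (13.0000,-8.0000)
o1: d²=2 ≤ ρ²=26; F_rep = 13·(-1,-1)/2² = (-3.2500,-3.2500)
o2: d²=205 > ρ²=26 → inactive
F = F_att + ΣF_rep = (9.7500,-11.2500)
Δp = p'−p = (1.2188,-1.4062); α = Δx/Fx = (39/32) / (39/4) = 1/8
check: Δy/Fy = (-45/32) / (-45/4) = 1/8 ✓

α = 1/8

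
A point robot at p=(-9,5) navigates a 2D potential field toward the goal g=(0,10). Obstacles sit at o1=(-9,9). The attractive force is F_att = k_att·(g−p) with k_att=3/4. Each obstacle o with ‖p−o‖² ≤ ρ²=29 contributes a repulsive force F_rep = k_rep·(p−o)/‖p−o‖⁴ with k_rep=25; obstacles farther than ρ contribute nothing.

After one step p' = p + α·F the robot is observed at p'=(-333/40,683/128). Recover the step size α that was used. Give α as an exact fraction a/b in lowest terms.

α = 1/10

F_att = 3/4·(g−p) = 3/4·(9,5) = (6.7500,3.7500)
o1: d²=16 ≤ ρ²=29; F_rep = 25·(0,-4)/16² = (0.0000,-0.3906)
F = F_att + ΣF_rep = (6.7500,3.3594)
Δp = p'−p = (0.6750,0.3359); α = Δx/Fx = (27/40) / (27/4) = 1/10
check: Δy/Fy = (43/128) / (215/64) = 1/10 ✓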